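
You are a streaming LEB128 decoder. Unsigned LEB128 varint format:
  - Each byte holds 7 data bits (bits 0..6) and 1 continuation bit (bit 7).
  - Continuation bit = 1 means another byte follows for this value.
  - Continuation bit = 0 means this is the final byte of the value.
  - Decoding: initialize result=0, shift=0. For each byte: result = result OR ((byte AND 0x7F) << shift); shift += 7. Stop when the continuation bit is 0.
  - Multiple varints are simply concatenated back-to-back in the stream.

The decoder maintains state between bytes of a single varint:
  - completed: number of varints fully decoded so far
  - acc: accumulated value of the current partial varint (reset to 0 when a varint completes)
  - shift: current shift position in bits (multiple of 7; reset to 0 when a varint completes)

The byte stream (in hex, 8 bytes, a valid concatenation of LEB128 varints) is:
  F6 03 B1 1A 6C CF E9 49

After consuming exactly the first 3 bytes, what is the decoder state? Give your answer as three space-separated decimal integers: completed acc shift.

byte[0]=0xF6 cont=1 payload=0x76: acc |= 118<<0 -> completed=0 acc=118 shift=7
byte[1]=0x03 cont=0 payload=0x03: varint #1 complete (value=502); reset -> completed=1 acc=0 shift=0
byte[2]=0xB1 cont=1 payload=0x31: acc |= 49<<0 -> completed=1 acc=49 shift=7

Answer: 1 49 7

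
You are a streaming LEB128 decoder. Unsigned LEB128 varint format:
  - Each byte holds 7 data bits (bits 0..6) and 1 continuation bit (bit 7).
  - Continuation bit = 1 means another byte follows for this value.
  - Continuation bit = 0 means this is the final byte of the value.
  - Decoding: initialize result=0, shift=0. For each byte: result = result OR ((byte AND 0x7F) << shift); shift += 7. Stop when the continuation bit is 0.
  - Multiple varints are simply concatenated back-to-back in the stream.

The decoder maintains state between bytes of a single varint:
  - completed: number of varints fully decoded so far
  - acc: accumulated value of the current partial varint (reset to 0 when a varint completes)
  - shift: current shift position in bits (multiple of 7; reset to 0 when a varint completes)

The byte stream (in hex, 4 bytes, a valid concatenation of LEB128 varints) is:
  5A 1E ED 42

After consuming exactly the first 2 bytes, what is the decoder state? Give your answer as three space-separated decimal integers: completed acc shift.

Answer: 2 0 0

Derivation:
byte[0]=0x5A cont=0 payload=0x5A: varint #1 complete (value=90); reset -> completed=1 acc=0 shift=0
byte[1]=0x1E cont=0 payload=0x1E: varint #2 complete (value=30); reset -> completed=2 acc=0 shift=0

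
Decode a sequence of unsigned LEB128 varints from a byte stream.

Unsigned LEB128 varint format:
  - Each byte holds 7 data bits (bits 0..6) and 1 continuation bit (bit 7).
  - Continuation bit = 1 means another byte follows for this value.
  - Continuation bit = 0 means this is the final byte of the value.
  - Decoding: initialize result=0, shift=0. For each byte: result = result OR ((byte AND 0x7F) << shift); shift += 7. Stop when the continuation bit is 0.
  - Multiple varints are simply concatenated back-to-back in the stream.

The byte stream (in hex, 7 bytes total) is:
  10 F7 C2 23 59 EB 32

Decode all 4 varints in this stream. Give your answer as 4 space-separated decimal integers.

Answer: 16 582007 89 6507

Derivation:
  byte[0]=0x10 cont=0 payload=0x10=16: acc |= 16<<0 -> acc=16 shift=7 [end]
Varint 1: bytes[0:1] = 10 -> value 16 (1 byte(s))
  byte[1]=0xF7 cont=1 payload=0x77=119: acc |= 119<<0 -> acc=119 shift=7
  byte[2]=0xC2 cont=1 payload=0x42=66: acc |= 66<<7 -> acc=8567 shift=14
  byte[3]=0x23 cont=0 payload=0x23=35: acc |= 35<<14 -> acc=582007 shift=21 [end]
Varint 2: bytes[1:4] = F7 C2 23 -> value 582007 (3 byte(s))
  byte[4]=0x59 cont=0 payload=0x59=89: acc |= 89<<0 -> acc=89 shift=7 [end]
Varint 3: bytes[4:5] = 59 -> value 89 (1 byte(s))
  byte[5]=0xEB cont=1 payload=0x6B=107: acc |= 107<<0 -> acc=107 shift=7
  byte[6]=0x32 cont=0 payload=0x32=50: acc |= 50<<7 -> acc=6507 shift=14 [end]
Varint 4: bytes[5:7] = EB 32 -> value 6507 (2 byte(s))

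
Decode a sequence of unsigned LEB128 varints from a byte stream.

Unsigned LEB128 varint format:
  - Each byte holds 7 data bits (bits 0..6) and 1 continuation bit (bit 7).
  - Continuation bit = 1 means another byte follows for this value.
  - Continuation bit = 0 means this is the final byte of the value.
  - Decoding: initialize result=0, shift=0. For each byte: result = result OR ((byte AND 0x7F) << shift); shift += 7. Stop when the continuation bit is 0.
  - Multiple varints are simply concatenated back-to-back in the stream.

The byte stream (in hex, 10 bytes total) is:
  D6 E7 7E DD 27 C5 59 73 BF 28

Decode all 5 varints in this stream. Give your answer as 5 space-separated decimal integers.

Answer: 2077654 5085 11461 115 5183

Derivation:
  byte[0]=0xD6 cont=1 payload=0x56=86: acc |= 86<<0 -> acc=86 shift=7
  byte[1]=0xE7 cont=1 payload=0x67=103: acc |= 103<<7 -> acc=13270 shift=14
  byte[2]=0x7E cont=0 payload=0x7E=126: acc |= 126<<14 -> acc=2077654 shift=21 [end]
Varint 1: bytes[0:3] = D6 E7 7E -> value 2077654 (3 byte(s))
  byte[3]=0xDD cont=1 payload=0x5D=93: acc |= 93<<0 -> acc=93 shift=7
  byte[4]=0x27 cont=0 payload=0x27=39: acc |= 39<<7 -> acc=5085 shift=14 [end]
Varint 2: bytes[3:5] = DD 27 -> value 5085 (2 byte(s))
  byte[5]=0xC5 cont=1 payload=0x45=69: acc |= 69<<0 -> acc=69 shift=7
  byte[6]=0x59 cont=0 payload=0x59=89: acc |= 89<<7 -> acc=11461 shift=14 [end]
Varint 3: bytes[5:7] = C5 59 -> value 11461 (2 byte(s))
  byte[7]=0x73 cont=0 payload=0x73=115: acc |= 115<<0 -> acc=115 shift=7 [end]
Varint 4: bytes[7:8] = 73 -> value 115 (1 byte(s))
  byte[8]=0xBF cont=1 payload=0x3F=63: acc |= 63<<0 -> acc=63 shift=7
  byte[9]=0x28 cont=0 payload=0x28=40: acc |= 40<<7 -> acc=5183 shift=14 [end]
Varint 5: bytes[8:10] = BF 28 -> value 5183 (2 byte(s))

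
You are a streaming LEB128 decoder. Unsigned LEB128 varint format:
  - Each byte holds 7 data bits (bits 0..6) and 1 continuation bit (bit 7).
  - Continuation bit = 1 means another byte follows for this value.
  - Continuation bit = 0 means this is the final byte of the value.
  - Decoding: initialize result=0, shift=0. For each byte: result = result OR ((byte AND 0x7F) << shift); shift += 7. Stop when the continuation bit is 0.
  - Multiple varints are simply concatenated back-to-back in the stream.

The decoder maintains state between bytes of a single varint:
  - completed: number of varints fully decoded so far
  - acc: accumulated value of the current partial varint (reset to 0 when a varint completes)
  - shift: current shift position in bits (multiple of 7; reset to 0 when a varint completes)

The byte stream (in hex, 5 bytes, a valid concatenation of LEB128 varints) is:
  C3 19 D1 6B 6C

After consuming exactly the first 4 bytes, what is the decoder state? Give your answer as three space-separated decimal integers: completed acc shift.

Answer: 2 0 0

Derivation:
byte[0]=0xC3 cont=1 payload=0x43: acc |= 67<<0 -> completed=0 acc=67 shift=7
byte[1]=0x19 cont=0 payload=0x19: varint #1 complete (value=3267); reset -> completed=1 acc=0 shift=0
byte[2]=0xD1 cont=1 payload=0x51: acc |= 81<<0 -> completed=1 acc=81 shift=7
byte[3]=0x6B cont=0 payload=0x6B: varint #2 complete (value=13777); reset -> completed=2 acc=0 shift=0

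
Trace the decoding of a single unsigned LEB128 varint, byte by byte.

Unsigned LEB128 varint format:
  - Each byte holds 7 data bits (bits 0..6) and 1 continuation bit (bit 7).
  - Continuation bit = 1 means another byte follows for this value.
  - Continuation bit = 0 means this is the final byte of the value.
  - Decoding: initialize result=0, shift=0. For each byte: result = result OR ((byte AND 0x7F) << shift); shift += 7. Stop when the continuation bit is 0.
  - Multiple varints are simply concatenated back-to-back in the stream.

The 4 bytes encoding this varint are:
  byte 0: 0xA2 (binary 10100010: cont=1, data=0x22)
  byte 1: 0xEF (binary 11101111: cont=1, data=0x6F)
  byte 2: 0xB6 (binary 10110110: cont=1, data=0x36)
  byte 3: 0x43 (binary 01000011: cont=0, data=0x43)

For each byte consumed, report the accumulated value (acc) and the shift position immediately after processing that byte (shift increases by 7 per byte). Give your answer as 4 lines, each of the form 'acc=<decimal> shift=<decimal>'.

byte 0=0xA2: payload=0x22=34, contrib = 34<<0 = 34; acc -> 34, shift -> 7
byte 1=0xEF: payload=0x6F=111, contrib = 111<<7 = 14208; acc -> 14242, shift -> 14
byte 2=0xB6: payload=0x36=54, contrib = 54<<14 = 884736; acc -> 898978, shift -> 21
byte 3=0x43: payload=0x43=67, contrib = 67<<21 = 140509184; acc -> 141408162, shift -> 28

Answer: acc=34 shift=7
acc=14242 shift=14
acc=898978 shift=21
acc=141408162 shift=28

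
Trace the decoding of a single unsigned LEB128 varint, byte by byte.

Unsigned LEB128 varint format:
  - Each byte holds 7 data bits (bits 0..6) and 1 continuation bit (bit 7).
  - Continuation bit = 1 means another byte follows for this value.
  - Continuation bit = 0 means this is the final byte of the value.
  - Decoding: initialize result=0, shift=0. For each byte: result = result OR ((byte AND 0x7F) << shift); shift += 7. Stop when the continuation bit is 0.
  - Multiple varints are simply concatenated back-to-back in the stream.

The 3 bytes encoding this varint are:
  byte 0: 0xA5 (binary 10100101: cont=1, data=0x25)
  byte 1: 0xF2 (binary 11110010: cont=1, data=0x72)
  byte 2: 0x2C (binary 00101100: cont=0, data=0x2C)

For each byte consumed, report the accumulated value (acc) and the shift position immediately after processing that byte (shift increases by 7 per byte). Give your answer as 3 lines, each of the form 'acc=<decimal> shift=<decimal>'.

byte 0=0xA5: payload=0x25=37, contrib = 37<<0 = 37; acc -> 37, shift -> 7
byte 1=0xF2: payload=0x72=114, contrib = 114<<7 = 14592; acc -> 14629, shift -> 14
byte 2=0x2C: payload=0x2C=44, contrib = 44<<14 = 720896; acc -> 735525, shift -> 21

Answer: acc=37 shift=7
acc=14629 shift=14
acc=735525 shift=21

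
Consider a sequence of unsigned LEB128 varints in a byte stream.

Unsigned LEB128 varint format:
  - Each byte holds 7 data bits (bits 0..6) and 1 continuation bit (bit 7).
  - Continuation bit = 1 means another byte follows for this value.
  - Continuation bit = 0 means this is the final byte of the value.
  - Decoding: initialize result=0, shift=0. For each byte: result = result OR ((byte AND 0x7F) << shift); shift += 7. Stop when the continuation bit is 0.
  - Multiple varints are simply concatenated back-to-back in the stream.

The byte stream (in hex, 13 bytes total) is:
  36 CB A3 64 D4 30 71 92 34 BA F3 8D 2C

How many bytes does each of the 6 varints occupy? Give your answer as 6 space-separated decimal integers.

Answer: 1 3 2 1 2 4

Derivation:
  byte[0]=0x36 cont=0 payload=0x36=54: acc |= 54<<0 -> acc=54 shift=7 [end]
Varint 1: bytes[0:1] = 36 -> value 54 (1 byte(s))
  byte[1]=0xCB cont=1 payload=0x4B=75: acc |= 75<<0 -> acc=75 shift=7
  byte[2]=0xA3 cont=1 payload=0x23=35: acc |= 35<<7 -> acc=4555 shift=14
  byte[3]=0x64 cont=0 payload=0x64=100: acc |= 100<<14 -> acc=1642955 shift=21 [end]
Varint 2: bytes[1:4] = CB A3 64 -> value 1642955 (3 byte(s))
  byte[4]=0xD4 cont=1 payload=0x54=84: acc |= 84<<0 -> acc=84 shift=7
  byte[5]=0x30 cont=0 payload=0x30=48: acc |= 48<<7 -> acc=6228 shift=14 [end]
Varint 3: bytes[4:6] = D4 30 -> value 6228 (2 byte(s))
  byte[6]=0x71 cont=0 payload=0x71=113: acc |= 113<<0 -> acc=113 shift=7 [end]
Varint 4: bytes[6:7] = 71 -> value 113 (1 byte(s))
  byte[7]=0x92 cont=1 payload=0x12=18: acc |= 18<<0 -> acc=18 shift=7
  byte[8]=0x34 cont=0 payload=0x34=52: acc |= 52<<7 -> acc=6674 shift=14 [end]
Varint 5: bytes[7:9] = 92 34 -> value 6674 (2 byte(s))
  byte[9]=0xBA cont=1 payload=0x3A=58: acc |= 58<<0 -> acc=58 shift=7
  byte[10]=0xF3 cont=1 payload=0x73=115: acc |= 115<<7 -> acc=14778 shift=14
  byte[11]=0x8D cont=1 payload=0x0D=13: acc |= 13<<14 -> acc=227770 shift=21
  byte[12]=0x2C cont=0 payload=0x2C=44: acc |= 44<<21 -> acc=92502458 shift=28 [end]
Varint 6: bytes[9:13] = BA F3 8D 2C -> value 92502458 (4 byte(s))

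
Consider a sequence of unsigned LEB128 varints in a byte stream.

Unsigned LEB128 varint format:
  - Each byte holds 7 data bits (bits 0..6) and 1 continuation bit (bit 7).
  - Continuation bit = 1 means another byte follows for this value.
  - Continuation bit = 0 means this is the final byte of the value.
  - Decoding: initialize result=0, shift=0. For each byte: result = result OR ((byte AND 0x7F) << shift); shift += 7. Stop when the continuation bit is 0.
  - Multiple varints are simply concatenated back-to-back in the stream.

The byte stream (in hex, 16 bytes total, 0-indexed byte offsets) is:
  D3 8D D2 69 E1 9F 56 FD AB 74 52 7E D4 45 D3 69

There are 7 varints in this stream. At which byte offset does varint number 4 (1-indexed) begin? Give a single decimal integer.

Answer: 10

Derivation:
  byte[0]=0xD3 cont=1 payload=0x53=83: acc |= 83<<0 -> acc=83 shift=7
  byte[1]=0x8D cont=1 payload=0x0D=13: acc |= 13<<7 -> acc=1747 shift=14
  byte[2]=0xD2 cont=1 payload=0x52=82: acc |= 82<<14 -> acc=1345235 shift=21
  byte[3]=0x69 cont=0 payload=0x69=105: acc |= 105<<21 -> acc=221546195 shift=28 [end]
Varint 1: bytes[0:4] = D3 8D D2 69 -> value 221546195 (4 byte(s))
  byte[4]=0xE1 cont=1 payload=0x61=97: acc |= 97<<0 -> acc=97 shift=7
  byte[5]=0x9F cont=1 payload=0x1F=31: acc |= 31<<7 -> acc=4065 shift=14
  byte[6]=0x56 cont=0 payload=0x56=86: acc |= 86<<14 -> acc=1413089 shift=21 [end]
Varint 2: bytes[4:7] = E1 9F 56 -> value 1413089 (3 byte(s))
  byte[7]=0xFD cont=1 payload=0x7D=125: acc |= 125<<0 -> acc=125 shift=7
  byte[8]=0xAB cont=1 payload=0x2B=43: acc |= 43<<7 -> acc=5629 shift=14
  byte[9]=0x74 cont=0 payload=0x74=116: acc |= 116<<14 -> acc=1906173 shift=21 [end]
Varint 3: bytes[7:10] = FD AB 74 -> value 1906173 (3 byte(s))
  byte[10]=0x52 cont=0 payload=0x52=82: acc |= 82<<0 -> acc=82 shift=7 [end]
Varint 4: bytes[10:11] = 52 -> value 82 (1 byte(s))
  byte[11]=0x7E cont=0 payload=0x7E=126: acc |= 126<<0 -> acc=126 shift=7 [end]
Varint 5: bytes[11:12] = 7E -> value 126 (1 byte(s))
  byte[12]=0xD4 cont=1 payload=0x54=84: acc |= 84<<0 -> acc=84 shift=7
  byte[13]=0x45 cont=0 payload=0x45=69: acc |= 69<<7 -> acc=8916 shift=14 [end]
Varint 6: bytes[12:14] = D4 45 -> value 8916 (2 byte(s))
  byte[14]=0xD3 cont=1 payload=0x53=83: acc |= 83<<0 -> acc=83 shift=7
  byte[15]=0x69 cont=0 payload=0x69=105: acc |= 105<<7 -> acc=13523 shift=14 [end]
Varint 7: bytes[14:16] = D3 69 -> value 13523 (2 byte(s))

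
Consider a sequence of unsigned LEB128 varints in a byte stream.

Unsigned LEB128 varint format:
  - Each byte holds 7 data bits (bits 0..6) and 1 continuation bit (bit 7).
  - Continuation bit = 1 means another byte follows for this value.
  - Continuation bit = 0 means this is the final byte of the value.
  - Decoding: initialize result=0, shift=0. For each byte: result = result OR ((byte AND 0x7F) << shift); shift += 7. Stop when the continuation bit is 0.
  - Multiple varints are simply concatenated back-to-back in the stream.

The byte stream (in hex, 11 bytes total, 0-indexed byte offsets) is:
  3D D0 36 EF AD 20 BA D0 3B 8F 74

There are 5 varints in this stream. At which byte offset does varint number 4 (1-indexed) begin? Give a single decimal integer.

  byte[0]=0x3D cont=0 payload=0x3D=61: acc |= 61<<0 -> acc=61 shift=7 [end]
Varint 1: bytes[0:1] = 3D -> value 61 (1 byte(s))
  byte[1]=0xD0 cont=1 payload=0x50=80: acc |= 80<<0 -> acc=80 shift=7
  byte[2]=0x36 cont=0 payload=0x36=54: acc |= 54<<7 -> acc=6992 shift=14 [end]
Varint 2: bytes[1:3] = D0 36 -> value 6992 (2 byte(s))
  byte[3]=0xEF cont=1 payload=0x6F=111: acc |= 111<<0 -> acc=111 shift=7
  byte[4]=0xAD cont=1 payload=0x2D=45: acc |= 45<<7 -> acc=5871 shift=14
  byte[5]=0x20 cont=0 payload=0x20=32: acc |= 32<<14 -> acc=530159 shift=21 [end]
Varint 3: bytes[3:6] = EF AD 20 -> value 530159 (3 byte(s))
  byte[6]=0xBA cont=1 payload=0x3A=58: acc |= 58<<0 -> acc=58 shift=7
  byte[7]=0xD0 cont=1 payload=0x50=80: acc |= 80<<7 -> acc=10298 shift=14
  byte[8]=0x3B cont=0 payload=0x3B=59: acc |= 59<<14 -> acc=976954 shift=21 [end]
Varint 4: bytes[6:9] = BA D0 3B -> value 976954 (3 byte(s))
  byte[9]=0x8F cont=1 payload=0x0F=15: acc |= 15<<0 -> acc=15 shift=7
  byte[10]=0x74 cont=0 payload=0x74=116: acc |= 116<<7 -> acc=14863 shift=14 [end]
Varint 5: bytes[9:11] = 8F 74 -> value 14863 (2 byte(s))

Answer: 6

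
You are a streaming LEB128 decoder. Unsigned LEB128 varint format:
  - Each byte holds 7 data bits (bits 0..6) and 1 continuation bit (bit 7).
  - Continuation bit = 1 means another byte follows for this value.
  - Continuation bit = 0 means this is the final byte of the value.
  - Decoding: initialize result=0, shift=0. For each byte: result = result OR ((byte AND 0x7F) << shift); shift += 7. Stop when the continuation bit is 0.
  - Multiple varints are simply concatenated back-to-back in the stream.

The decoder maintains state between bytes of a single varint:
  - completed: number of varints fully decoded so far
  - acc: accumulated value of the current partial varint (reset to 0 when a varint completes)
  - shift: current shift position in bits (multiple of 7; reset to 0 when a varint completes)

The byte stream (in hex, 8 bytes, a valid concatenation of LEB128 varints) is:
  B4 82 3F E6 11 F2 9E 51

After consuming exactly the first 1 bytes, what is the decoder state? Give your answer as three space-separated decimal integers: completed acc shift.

Answer: 0 52 7

Derivation:
byte[0]=0xB4 cont=1 payload=0x34: acc |= 52<<0 -> completed=0 acc=52 shift=7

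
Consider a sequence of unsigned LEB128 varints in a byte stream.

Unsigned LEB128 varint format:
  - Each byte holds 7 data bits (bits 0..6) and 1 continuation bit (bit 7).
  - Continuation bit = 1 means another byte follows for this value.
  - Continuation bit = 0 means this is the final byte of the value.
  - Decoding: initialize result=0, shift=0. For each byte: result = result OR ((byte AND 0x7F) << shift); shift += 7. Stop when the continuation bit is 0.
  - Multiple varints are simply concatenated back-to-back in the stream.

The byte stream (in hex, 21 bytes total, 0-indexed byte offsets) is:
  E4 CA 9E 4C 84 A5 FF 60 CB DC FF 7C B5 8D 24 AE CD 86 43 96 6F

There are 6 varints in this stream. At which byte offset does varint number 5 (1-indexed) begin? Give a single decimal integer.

Answer: 15

Derivation:
  byte[0]=0xE4 cont=1 payload=0x64=100: acc |= 100<<0 -> acc=100 shift=7
  byte[1]=0xCA cont=1 payload=0x4A=74: acc |= 74<<7 -> acc=9572 shift=14
  byte[2]=0x9E cont=1 payload=0x1E=30: acc |= 30<<14 -> acc=501092 shift=21
  byte[3]=0x4C cont=0 payload=0x4C=76: acc |= 76<<21 -> acc=159884644 shift=28 [end]
Varint 1: bytes[0:4] = E4 CA 9E 4C -> value 159884644 (4 byte(s))
  byte[4]=0x84 cont=1 payload=0x04=4: acc |= 4<<0 -> acc=4 shift=7
  byte[5]=0xA5 cont=1 payload=0x25=37: acc |= 37<<7 -> acc=4740 shift=14
  byte[6]=0xFF cont=1 payload=0x7F=127: acc |= 127<<14 -> acc=2085508 shift=21
  byte[7]=0x60 cont=0 payload=0x60=96: acc |= 96<<21 -> acc=203412100 shift=28 [end]
Varint 2: bytes[4:8] = 84 A5 FF 60 -> value 203412100 (4 byte(s))
  byte[8]=0xCB cont=1 payload=0x4B=75: acc |= 75<<0 -> acc=75 shift=7
  byte[9]=0xDC cont=1 payload=0x5C=92: acc |= 92<<7 -> acc=11851 shift=14
  byte[10]=0xFF cont=1 payload=0x7F=127: acc |= 127<<14 -> acc=2092619 shift=21
  byte[11]=0x7C cont=0 payload=0x7C=124: acc |= 124<<21 -> acc=262139467 shift=28 [end]
Varint 3: bytes[8:12] = CB DC FF 7C -> value 262139467 (4 byte(s))
  byte[12]=0xB5 cont=1 payload=0x35=53: acc |= 53<<0 -> acc=53 shift=7
  byte[13]=0x8D cont=1 payload=0x0D=13: acc |= 13<<7 -> acc=1717 shift=14
  byte[14]=0x24 cont=0 payload=0x24=36: acc |= 36<<14 -> acc=591541 shift=21 [end]
Varint 4: bytes[12:15] = B5 8D 24 -> value 591541 (3 byte(s))
  byte[15]=0xAE cont=1 payload=0x2E=46: acc |= 46<<0 -> acc=46 shift=7
  byte[16]=0xCD cont=1 payload=0x4D=77: acc |= 77<<7 -> acc=9902 shift=14
  byte[17]=0x86 cont=1 payload=0x06=6: acc |= 6<<14 -> acc=108206 shift=21
  byte[18]=0x43 cont=0 payload=0x43=67: acc |= 67<<21 -> acc=140617390 shift=28 [end]
Varint 5: bytes[15:19] = AE CD 86 43 -> value 140617390 (4 byte(s))
  byte[19]=0x96 cont=1 payload=0x16=22: acc |= 22<<0 -> acc=22 shift=7
  byte[20]=0x6F cont=0 payload=0x6F=111: acc |= 111<<7 -> acc=14230 shift=14 [end]
Varint 6: bytes[19:21] = 96 6F -> value 14230 (2 byte(s))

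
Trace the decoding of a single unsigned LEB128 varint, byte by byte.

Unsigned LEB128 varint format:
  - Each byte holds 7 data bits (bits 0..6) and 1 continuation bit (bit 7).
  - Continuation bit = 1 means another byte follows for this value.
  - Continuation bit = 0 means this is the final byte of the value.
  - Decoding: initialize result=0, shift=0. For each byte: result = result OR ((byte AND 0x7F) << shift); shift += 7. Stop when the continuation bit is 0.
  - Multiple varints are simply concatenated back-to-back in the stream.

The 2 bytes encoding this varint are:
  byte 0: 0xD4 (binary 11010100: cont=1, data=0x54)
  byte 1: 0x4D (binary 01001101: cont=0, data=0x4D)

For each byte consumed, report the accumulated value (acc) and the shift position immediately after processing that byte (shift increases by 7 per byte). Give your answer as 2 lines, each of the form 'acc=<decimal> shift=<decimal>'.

Answer: acc=84 shift=7
acc=9940 shift=14

Derivation:
byte 0=0xD4: payload=0x54=84, contrib = 84<<0 = 84; acc -> 84, shift -> 7
byte 1=0x4D: payload=0x4D=77, contrib = 77<<7 = 9856; acc -> 9940, shift -> 14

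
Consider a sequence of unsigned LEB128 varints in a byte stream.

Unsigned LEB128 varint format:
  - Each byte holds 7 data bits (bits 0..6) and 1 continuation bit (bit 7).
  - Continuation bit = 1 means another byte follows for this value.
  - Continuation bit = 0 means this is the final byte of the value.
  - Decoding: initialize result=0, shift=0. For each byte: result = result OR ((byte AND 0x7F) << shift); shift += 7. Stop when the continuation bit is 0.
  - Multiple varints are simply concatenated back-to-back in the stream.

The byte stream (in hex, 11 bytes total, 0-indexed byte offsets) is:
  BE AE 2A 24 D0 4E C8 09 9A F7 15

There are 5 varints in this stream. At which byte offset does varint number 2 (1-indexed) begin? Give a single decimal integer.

  byte[0]=0xBE cont=1 payload=0x3E=62: acc |= 62<<0 -> acc=62 shift=7
  byte[1]=0xAE cont=1 payload=0x2E=46: acc |= 46<<7 -> acc=5950 shift=14
  byte[2]=0x2A cont=0 payload=0x2A=42: acc |= 42<<14 -> acc=694078 shift=21 [end]
Varint 1: bytes[0:3] = BE AE 2A -> value 694078 (3 byte(s))
  byte[3]=0x24 cont=0 payload=0x24=36: acc |= 36<<0 -> acc=36 shift=7 [end]
Varint 2: bytes[3:4] = 24 -> value 36 (1 byte(s))
  byte[4]=0xD0 cont=1 payload=0x50=80: acc |= 80<<0 -> acc=80 shift=7
  byte[5]=0x4E cont=0 payload=0x4E=78: acc |= 78<<7 -> acc=10064 shift=14 [end]
Varint 3: bytes[4:6] = D0 4E -> value 10064 (2 byte(s))
  byte[6]=0xC8 cont=1 payload=0x48=72: acc |= 72<<0 -> acc=72 shift=7
  byte[7]=0x09 cont=0 payload=0x09=9: acc |= 9<<7 -> acc=1224 shift=14 [end]
Varint 4: bytes[6:8] = C8 09 -> value 1224 (2 byte(s))
  byte[8]=0x9A cont=1 payload=0x1A=26: acc |= 26<<0 -> acc=26 shift=7
  byte[9]=0xF7 cont=1 payload=0x77=119: acc |= 119<<7 -> acc=15258 shift=14
  byte[10]=0x15 cont=0 payload=0x15=21: acc |= 21<<14 -> acc=359322 shift=21 [end]
Varint 5: bytes[8:11] = 9A F7 15 -> value 359322 (3 byte(s))

Answer: 3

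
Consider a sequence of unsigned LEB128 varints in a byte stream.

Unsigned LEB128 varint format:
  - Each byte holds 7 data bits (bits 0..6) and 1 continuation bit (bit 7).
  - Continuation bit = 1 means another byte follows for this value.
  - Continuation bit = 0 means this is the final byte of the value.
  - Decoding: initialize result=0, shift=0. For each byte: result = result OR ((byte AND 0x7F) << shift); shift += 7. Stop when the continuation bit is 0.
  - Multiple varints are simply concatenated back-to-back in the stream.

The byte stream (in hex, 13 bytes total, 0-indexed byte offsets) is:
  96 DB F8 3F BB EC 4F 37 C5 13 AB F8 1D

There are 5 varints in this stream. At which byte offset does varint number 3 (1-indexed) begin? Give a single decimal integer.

  byte[0]=0x96 cont=1 payload=0x16=22: acc |= 22<<0 -> acc=22 shift=7
  byte[1]=0xDB cont=1 payload=0x5B=91: acc |= 91<<7 -> acc=11670 shift=14
  byte[2]=0xF8 cont=1 payload=0x78=120: acc |= 120<<14 -> acc=1977750 shift=21
  byte[3]=0x3F cont=0 payload=0x3F=63: acc |= 63<<21 -> acc=134098326 shift=28 [end]
Varint 1: bytes[0:4] = 96 DB F8 3F -> value 134098326 (4 byte(s))
  byte[4]=0xBB cont=1 payload=0x3B=59: acc |= 59<<0 -> acc=59 shift=7
  byte[5]=0xEC cont=1 payload=0x6C=108: acc |= 108<<7 -> acc=13883 shift=14
  byte[6]=0x4F cont=0 payload=0x4F=79: acc |= 79<<14 -> acc=1308219 shift=21 [end]
Varint 2: bytes[4:7] = BB EC 4F -> value 1308219 (3 byte(s))
  byte[7]=0x37 cont=0 payload=0x37=55: acc |= 55<<0 -> acc=55 shift=7 [end]
Varint 3: bytes[7:8] = 37 -> value 55 (1 byte(s))
  byte[8]=0xC5 cont=1 payload=0x45=69: acc |= 69<<0 -> acc=69 shift=7
  byte[9]=0x13 cont=0 payload=0x13=19: acc |= 19<<7 -> acc=2501 shift=14 [end]
Varint 4: bytes[8:10] = C5 13 -> value 2501 (2 byte(s))
  byte[10]=0xAB cont=1 payload=0x2B=43: acc |= 43<<0 -> acc=43 shift=7
  byte[11]=0xF8 cont=1 payload=0x78=120: acc |= 120<<7 -> acc=15403 shift=14
  byte[12]=0x1D cont=0 payload=0x1D=29: acc |= 29<<14 -> acc=490539 shift=21 [end]
Varint 5: bytes[10:13] = AB F8 1D -> value 490539 (3 byte(s))

Answer: 7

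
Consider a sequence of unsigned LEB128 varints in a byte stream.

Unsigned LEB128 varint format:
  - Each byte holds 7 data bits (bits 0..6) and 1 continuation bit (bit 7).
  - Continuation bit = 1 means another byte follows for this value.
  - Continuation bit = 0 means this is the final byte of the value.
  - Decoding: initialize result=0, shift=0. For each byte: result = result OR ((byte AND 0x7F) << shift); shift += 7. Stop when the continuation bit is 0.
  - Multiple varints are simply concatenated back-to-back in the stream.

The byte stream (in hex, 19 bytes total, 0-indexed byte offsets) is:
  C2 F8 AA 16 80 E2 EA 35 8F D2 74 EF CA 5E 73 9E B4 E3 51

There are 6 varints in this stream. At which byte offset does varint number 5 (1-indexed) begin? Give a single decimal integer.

  byte[0]=0xC2 cont=1 payload=0x42=66: acc |= 66<<0 -> acc=66 shift=7
  byte[1]=0xF8 cont=1 payload=0x78=120: acc |= 120<<7 -> acc=15426 shift=14
  byte[2]=0xAA cont=1 payload=0x2A=42: acc |= 42<<14 -> acc=703554 shift=21
  byte[3]=0x16 cont=0 payload=0x16=22: acc |= 22<<21 -> acc=46840898 shift=28 [end]
Varint 1: bytes[0:4] = C2 F8 AA 16 -> value 46840898 (4 byte(s))
  byte[4]=0x80 cont=1 payload=0x00=0: acc |= 0<<0 -> acc=0 shift=7
  byte[5]=0xE2 cont=1 payload=0x62=98: acc |= 98<<7 -> acc=12544 shift=14
  byte[6]=0xEA cont=1 payload=0x6A=106: acc |= 106<<14 -> acc=1749248 shift=21
  byte[7]=0x35 cont=0 payload=0x35=53: acc |= 53<<21 -> acc=112898304 shift=28 [end]
Varint 2: bytes[4:8] = 80 E2 EA 35 -> value 112898304 (4 byte(s))
  byte[8]=0x8F cont=1 payload=0x0F=15: acc |= 15<<0 -> acc=15 shift=7
  byte[9]=0xD2 cont=1 payload=0x52=82: acc |= 82<<7 -> acc=10511 shift=14
  byte[10]=0x74 cont=0 payload=0x74=116: acc |= 116<<14 -> acc=1911055 shift=21 [end]
Varint 3: bytes[8:11] = 8F D2 74 -> value 1911055 (3 byte(s))
  byte[11]=0xEF cont=1 payload=0x6F=111: acc |= 111<<0 -> acc=111 shift=7
  byte[12]=0xCA cont=1 payload=0x4A=74: acc |= 74<<7 -> acc=9583 shift=14
  byte[13]=0x5E cont=0 payload=0x5E=94: acc |= 94<<14 -> acc=1549679 shift=21 [end]
Varint 4: bytes[11:14] = EF CA 5E -> value 1549679 (3 byte(s))
  byte[14]=0x73 cont=0 payload=0x73=115: acc |= 115<<0 -> acc=115 shift=7 [end]
Varint 5: bytes[14:15] = 73 -> value 115 (1 byte(s))
  byte[15]=0x9E cont=1 payload=0x1E=30: acc |= 30<<0 -> acc=30 shift=7
  byte[16]=0xB4 cont=1 payload=0x34=52: acc |= 52<<7 -> acc=6686 shift=14
  byte[17]=0xE3 cont=1 payload=0x63=99: acc |= 99<<14 -> acc=1628702 shift=21
  byte[18]=0x51 cont=0 payload=0x51=81: acc |= 81<<21 -> acc=171498014 shift=28 [end]
Varint 6: bytes[15:19] = 9E B4 E3 51 -> value 171498014 (4 byte(s))

Answer: 14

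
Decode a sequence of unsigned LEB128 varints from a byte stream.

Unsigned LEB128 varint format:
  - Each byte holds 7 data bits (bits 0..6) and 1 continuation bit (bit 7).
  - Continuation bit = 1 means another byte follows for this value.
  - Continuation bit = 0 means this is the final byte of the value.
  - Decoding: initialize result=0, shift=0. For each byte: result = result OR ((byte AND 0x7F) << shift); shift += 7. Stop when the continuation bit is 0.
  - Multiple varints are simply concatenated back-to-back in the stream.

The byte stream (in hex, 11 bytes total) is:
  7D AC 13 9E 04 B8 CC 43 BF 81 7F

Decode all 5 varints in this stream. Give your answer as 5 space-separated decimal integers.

  byte[0]=0x7D cont=0 payload=0x7D=125: acc |= 125<<0 -> acc=125 shift=7 [end]
Varint 1: bytes[0:1] = 7D -> value 125 (1 byte(s))
  byte[1]=0xAC cont=1 payload=0x2C=44: acc |= 44<<0 -> acc=44 shift=7
  byte[2]=0x13 cont=0 payload=0x13=19: acc |= 19<<7 -> acc=2476 shift=14 [end]
Varint 2: bytes[1:3] = AC 13 -> value 2476 (2 byte(s))
  byte[3]=0x9E cont=1 payload=0x1E=30: acc |= 30<<0 -> acc=30 shift=7
  byte[4]=0x04 cont=0 payload=0x04=4: acc |= 4<<7 -> acc=542 shift=14 [end]
Varint 3: bytes[3:5] = 9E 04 -> value 542 (2 byte(s))
  byte[5]=0xB8 cont=1 payload=0x38=56: acc |= 56<<0 -> acc=56 shift=7
  byte[6]=0xCC cont=1 payload=0x4C=76: acc |= 76<<7 -> acc=9784 shift=14
  byte[7]=0x43 cont=0 payload=0x43=67: acc |= 67<<14 -> acc=1107512 shift=21 [end]
Varint 4: bytes[5:8] = B8 CC 43 -> value 1107512 (3 byte(s))
  byte[8]=0xBF cont=1 payload=0x3F=63: acc |= 63<<0 -> acc=63 shift=7
  byte[9]=0x81 cont=1 payload=0x01=1: acc |= 1<<7 -> acc=191 shift=14
  byte[10]=0x7F cont=0 payload=0x7F=127: acc |= 127<<14 -> acc=2080959 shift=21 [end]
Varint 5: bytes[8:11] = BF 81 7F -> value 2080959 (3 byte(s))

Answer: 125 2476 542 1107512 2080959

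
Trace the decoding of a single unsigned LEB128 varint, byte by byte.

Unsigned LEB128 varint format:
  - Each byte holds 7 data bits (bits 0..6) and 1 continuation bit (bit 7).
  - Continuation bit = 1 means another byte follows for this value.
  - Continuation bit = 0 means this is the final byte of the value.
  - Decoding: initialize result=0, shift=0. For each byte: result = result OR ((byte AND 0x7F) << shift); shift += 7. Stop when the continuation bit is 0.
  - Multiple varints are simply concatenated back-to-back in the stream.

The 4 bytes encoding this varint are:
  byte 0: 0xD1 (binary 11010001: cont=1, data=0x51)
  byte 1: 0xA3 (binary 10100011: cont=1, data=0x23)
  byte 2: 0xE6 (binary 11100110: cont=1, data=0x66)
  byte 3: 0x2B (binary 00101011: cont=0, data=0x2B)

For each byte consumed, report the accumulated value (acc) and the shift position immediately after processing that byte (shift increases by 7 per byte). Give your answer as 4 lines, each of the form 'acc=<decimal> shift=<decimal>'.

Answer: acc=81 shift=7
acc=4561 shift=14
acc=1675729 shift=21
acc=91853265 shift=28

Derivation:
byte 0=0xD1: payload=0x51=81, contrib = 81<<0 = 81; acc -> 81, shift -> 7
byte 1=0xA3: payload=0x23=35, contrib = 35<<7 = 4480; acc -> 4561, shift -> 14
byte 2=0xE6: payload=0x66=102, contrib = 102<<14 = 1671168; acc -> 1675729, shift -> 21
byte 3=0x2B: payload=0x2B=43, contrib = 43<<21 = 90177536; acc -> 91853265, shift -> 28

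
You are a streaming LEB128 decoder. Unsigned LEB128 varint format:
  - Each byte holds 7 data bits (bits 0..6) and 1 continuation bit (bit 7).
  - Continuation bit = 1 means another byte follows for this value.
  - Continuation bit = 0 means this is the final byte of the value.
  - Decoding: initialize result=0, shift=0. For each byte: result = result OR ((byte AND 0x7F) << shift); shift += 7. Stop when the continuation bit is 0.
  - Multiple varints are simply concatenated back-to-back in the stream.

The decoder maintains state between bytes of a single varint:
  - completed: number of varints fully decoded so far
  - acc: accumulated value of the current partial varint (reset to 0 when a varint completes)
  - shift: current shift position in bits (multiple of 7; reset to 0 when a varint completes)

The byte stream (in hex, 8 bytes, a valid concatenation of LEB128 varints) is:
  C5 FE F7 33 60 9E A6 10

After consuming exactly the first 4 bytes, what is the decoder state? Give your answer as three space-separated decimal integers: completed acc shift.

Answer: 1 0 0

Derivation:
byte[0]=0xC5 cont=1 payload=0x45: acc |= 69<<0 -> completed=0 acc=69 shift=7
byte[1]=0xFE cont=1 payload=0x7E: acc |= 126<<7 -> completed=0 acc=16197 shift=14
byte[2]=0xF7 cont=1 payload=0x77: acc |= 119<<14 -> completed=0 acc=1965893 shift=21
byte[3]=0x33 cont=0 payload=0x33: varint #1 complete (value=108920645); reset -> completed=1 acc=0 shift=0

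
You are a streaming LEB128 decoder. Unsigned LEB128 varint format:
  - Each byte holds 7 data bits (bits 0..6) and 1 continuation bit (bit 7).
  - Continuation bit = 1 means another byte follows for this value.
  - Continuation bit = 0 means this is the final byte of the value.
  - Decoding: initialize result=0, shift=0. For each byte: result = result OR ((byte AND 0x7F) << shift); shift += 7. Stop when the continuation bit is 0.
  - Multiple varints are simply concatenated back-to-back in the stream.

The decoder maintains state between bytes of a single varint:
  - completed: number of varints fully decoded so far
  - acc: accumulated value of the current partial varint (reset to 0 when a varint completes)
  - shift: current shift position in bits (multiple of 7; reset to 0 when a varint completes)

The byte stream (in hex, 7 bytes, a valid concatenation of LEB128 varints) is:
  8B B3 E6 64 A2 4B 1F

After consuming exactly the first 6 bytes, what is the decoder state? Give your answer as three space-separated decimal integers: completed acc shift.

Answer: 2 0 0

Derivation:
byte[0]=0x8B cont=1 payload=0x0B: acc |= 11<<0 -> completed=0 acc=11 shift=7
byte[1]=0xB3 cont=1 payload=0x33: acc |= 51<<7 -> completed=0 acc=6539 shift=14
byte[2]=0xE6 cont=1 payload=0x66: acc |= 102<<14 -> completed=0 acc=1677707 shift=21
byte[3]=0x64 cont=0 payload=0x64: varint #1 complete (value=211392907); reset -> completed=1 acc=0 shift=0
byte[4]=0xA2 cont=1 payload=0x22: acc |= 34<<0 -> completed=1 acc=34 shift=7
byte[5]=0x4B cont=0 payload=0x4B: varint #2 complete (value=9634); reset -> completed=2 acc=0 shift=0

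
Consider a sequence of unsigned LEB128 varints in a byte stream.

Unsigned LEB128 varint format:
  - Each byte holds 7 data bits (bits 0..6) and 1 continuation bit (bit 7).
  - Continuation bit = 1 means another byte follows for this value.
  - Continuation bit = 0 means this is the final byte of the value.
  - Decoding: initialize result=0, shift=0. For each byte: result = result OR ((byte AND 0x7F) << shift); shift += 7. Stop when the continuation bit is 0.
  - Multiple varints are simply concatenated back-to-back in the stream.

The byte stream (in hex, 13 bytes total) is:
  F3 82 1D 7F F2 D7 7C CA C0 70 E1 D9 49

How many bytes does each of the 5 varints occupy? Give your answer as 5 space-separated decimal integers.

  byte[0]=0xF3 cont=1 payload=0x73=115: acc |= 115<<0 -> acc=115 shift=7
  byte[1]=0x82 cont=1 payload=0x02=2: acc |= 2<<7 -> acc=371 shift=14
  byte[2]=0x1D cont=0 payload=0x1D=29: acc |= 29<<14 -> acc=475507 shift=21 [end]
Varint 1: bytes[0:3] = F3 82 1D -> value 475507 (3 byte(s))
  byte[3]=0x7F cont=0 payload=0x7F=127: acc |= 127<<0 -> acc=127 shift=7 [end]
Varint 2: bytes[3:4] = 7F -> value 127 (1 byte(s))
  byte[4]=0xF2 cont=1 payload=0x72=114: acc |= 114<<0 -> acc=114 shift=7
  byte[5]=0xD7 cont=1 payload=0x57=87: acc |= 87<<7 -> acc=11250 shift=14
  byte[6]=0x7C cont=0 payload=0x7C=124: acc |= 124<<14 -> acc=2042866 shift=21 [end]
Varint 3: bytes[4:7] = F2 D7 7C -> value 2042866 (3 byte(s))
  byte[7]=0xCA cont=1 payload=0x4A=74: acc |= 74<<0 -> acc=74 shift=7
  byte[8]=0xC0 cont=1 payload=0x40=64: acc |= 64<<7 -> acc=8266 shift=14
  byte[9]=0x70 cont=0 payload=0x70=112: acc |= 112<<14 -> acc=1843274 shift=21 [end]
Varint 4: bytes[7:10] = CA C0 70 -> value 1843274 (3 byte(s))
  byte[10]=0xE1 cont=1 payload=0x61=97: acc |= 97<<0 -> acc=97 shift=7
  byte[11]=0xD9 cont=1 payload=0x59=89: acc |= 89<<7 -> acc=11489 shift=14
  byte[12]=0x49 cont=0 payload=0x49=73: acc |= 73<<14 -> acc=1207521 shift=21 [end]
Varint 5: bytes[10:13] = E1 D9 49 -> value 1207521 (3 byte(s))

Answer: 3 1 3 3 3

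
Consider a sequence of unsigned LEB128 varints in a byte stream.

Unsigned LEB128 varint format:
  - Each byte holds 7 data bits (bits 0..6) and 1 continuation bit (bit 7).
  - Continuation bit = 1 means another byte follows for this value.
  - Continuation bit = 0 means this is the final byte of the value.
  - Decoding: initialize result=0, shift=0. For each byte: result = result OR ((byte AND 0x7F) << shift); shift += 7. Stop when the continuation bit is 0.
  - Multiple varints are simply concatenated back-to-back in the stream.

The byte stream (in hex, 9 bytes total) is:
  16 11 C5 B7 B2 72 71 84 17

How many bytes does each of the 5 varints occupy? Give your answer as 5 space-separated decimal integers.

  byte[0]=0x16 cont=0 payload=0x16=22: acc |= 22<<0 -> acc=22 shift=7 [end]
Varint 1: bytes[0:1] = 16 -> value 22 (1 byte(s))
  byte[1]=0x11 cont=0 payload=0x11=17: acc |= 17<<0 -> acc=17 shift=7 [end]
Varint 2: bytes[1:2] = 11 -> value 17 (1 byte(s))
  byte[2]=0xC5 cont=1 payload=0x45=69: acc |= 69<<0 -> acc=69 shift=7
  byte[3]=0xB7 cont=1 payload=0x37=55: acc |= 55<<7 -> acc=7109 shift=14
  byte[4]=0xB2 cont=1 payload=0x32=50: acc |= 50<<14 -> acc=826309 shift=21
  byte[5]=0x72 cont=0 payload=0x72=114: acc |= 114<<21 -> acc=239901637 shift=28 [end]
Varint 3: bytes[2:6] = C5 B7 B2 72 -> value 239901637 (4 byte(s))
  byte[6]=0x71 cont=0 payload=0x71=113: acc |= 113<<0 -> acc=113 shift=7 [end]
Varint 4: bytes[6:7] = 71 -> value 113 (1 byte(s))
  byte[7]=0x84 cont=1 payload=0x04=4: acc |= 4<<0 -> acc=4 shift=7
  byte[8]=0x17 cont=0 payload=0x17=23: acc |= 23<<7 -> acc=2948 shift=14 [end]
Varint 5: bytes[7:9] = 84 17 -> value 2948 (2 byte(s))

Answer: 1 1 4 1 2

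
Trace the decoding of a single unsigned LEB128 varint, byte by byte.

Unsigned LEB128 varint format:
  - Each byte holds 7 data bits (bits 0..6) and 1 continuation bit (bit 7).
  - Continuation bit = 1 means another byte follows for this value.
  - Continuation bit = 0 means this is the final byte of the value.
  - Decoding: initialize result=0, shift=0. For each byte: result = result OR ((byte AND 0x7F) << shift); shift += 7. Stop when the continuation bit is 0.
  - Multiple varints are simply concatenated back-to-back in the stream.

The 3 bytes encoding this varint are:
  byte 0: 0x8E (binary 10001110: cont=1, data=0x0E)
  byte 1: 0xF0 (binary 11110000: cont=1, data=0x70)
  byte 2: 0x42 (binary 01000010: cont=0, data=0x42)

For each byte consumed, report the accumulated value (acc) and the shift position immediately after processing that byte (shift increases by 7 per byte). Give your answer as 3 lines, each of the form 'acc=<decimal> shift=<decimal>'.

byte 0=0x8E: payload=0x0E=14, contrib = 14<<0 = 14; acc -> 14, shift -> 7
byte 1=0xF0: payload=0x70=112, contrib = 112<<7 = 14336; acc -> 14350, shift -> 14
byte 2=0x42: payload=0x42=66, contrib = 66<<14 = 1081344; acc -> 1095694, shift -> 21

Answer: acc=14 shift=7
acc=14350 shift=14
acc=1095694 shift=21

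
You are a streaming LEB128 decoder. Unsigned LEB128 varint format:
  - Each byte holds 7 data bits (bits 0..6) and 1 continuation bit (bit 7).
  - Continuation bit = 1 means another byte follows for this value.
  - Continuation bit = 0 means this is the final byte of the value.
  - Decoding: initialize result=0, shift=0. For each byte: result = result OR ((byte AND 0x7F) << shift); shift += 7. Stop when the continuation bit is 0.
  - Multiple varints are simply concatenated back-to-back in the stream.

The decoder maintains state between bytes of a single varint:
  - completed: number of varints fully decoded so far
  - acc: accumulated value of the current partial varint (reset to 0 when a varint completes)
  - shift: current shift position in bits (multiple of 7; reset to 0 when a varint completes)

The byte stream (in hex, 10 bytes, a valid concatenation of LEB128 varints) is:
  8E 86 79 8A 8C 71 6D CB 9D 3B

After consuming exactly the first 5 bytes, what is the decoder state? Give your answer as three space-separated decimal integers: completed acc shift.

Answer: 1 1546 14

Derivation:
byte[0]=0x8E cont=1 payload=0x0E: acc |= 14<<0 -> completed=0 acc=14 shift=7
byte[1]=0x86 cont=1 payload=0x06: acc |= 6<<7 -> completed=0 acc=782 shift=14
byte[2]=0x79 cont=0 payload=0x79: varint #1 complete (value=1983246); reset -> completed=1 acc=0 shift=0
byte[3]=0x8A cont=1 payload=0x0A: acc |= 10<<0 -> completed=1 acc=10 shift=7
byte[4]=0x8C cont=1 payload=0x0C: acc |= 12<<7 -> completed=1 acc=1546 shift=14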